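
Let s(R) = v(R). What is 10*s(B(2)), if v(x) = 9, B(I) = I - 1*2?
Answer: 90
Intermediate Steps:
B(I) = -2 + I (B(I) = I - 2 = -2 + I)
s(R) = 9
10*s(B(2)) = 10*9 = 90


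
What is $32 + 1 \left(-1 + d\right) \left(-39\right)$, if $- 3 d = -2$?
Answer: $45$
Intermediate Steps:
$d = \frac{2}{3}$ ($d = \left(- \frac{1}{3}\right) \left(-2\right) = \frac{2}{3} \approx 0.66667$)
$32 + 1 \left(-1 + d\right) \left(-39\right) = 32 + 1 \left(-1 + \frac{2}{3}\right) \left(-39\right) = 32 + 1 \left(- \frac{1}{3}\right) \left(-39\right) = 32 - -13 = 32 + 13 = 45$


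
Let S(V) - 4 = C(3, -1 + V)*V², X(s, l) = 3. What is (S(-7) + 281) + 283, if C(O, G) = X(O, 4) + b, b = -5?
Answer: 470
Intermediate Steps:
C(O, G) = -2 (C(O, G) = 3 - 5 = -2)
S(V) = 4 - 2*V²
(S(-7) + 281) + 283 = ((4 - 2*(-7)²) + 281) + 283 = ((4 - 2*49) + 281) + 283 = ((4 - 98) + 281) + 283 = (-94 + 281) + 283 = 187 + 283 = 470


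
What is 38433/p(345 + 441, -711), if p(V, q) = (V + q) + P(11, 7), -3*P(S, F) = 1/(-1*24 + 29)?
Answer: 576495/1124 ≈ 512.90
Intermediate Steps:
P(S, F) = -1/15 (P(S, F) = -1/(3*(-1*24 + 29)) = -1/(3*(-24 + 29)) = -⅓/5 = -⅓*⅕ = -1/15)
p(V, q) = -1/15 + V + q (p(V, q) = (V + q) - 1/15 = -1/15 + V + q)
38433/p(345 + 441, -711) = 38433/(-1/15 + (345 + 441) - 711) = 38433/(-1/15 + 786 - 711) = 38433/(1124/15) = 38433*(15/1124) = 576495/1124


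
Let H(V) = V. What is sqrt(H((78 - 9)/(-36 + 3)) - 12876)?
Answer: 49*I*sqrt(649)/11 ≈ 113.48*I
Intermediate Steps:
sqrt(H((78 - 9)/(-36 + 3)) - 12876) = sqrt((78 - 9)/(-36 + 3) - 12876) = sqrt(69/(-33) - 12876) = sqrt(69*(-1/33) - 12876) = sqrt(-23/11 - 12876) = sqrt(-141659/11) = 49*I*sqrt(649)/11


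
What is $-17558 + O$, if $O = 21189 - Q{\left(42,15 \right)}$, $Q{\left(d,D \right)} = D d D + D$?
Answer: $-5834$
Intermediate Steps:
$Q{\left(d,D \right)} = D + d D^{2}$ ($Q{\left(d,D \right)} = d D^{2} + D = D + d D^{2}$)
$O = 11724$ ($O = 21189 - 15 \left(1 + 15 \cdot 42\right) = 21189 - 15 \left(1 + 630\right) = 21189 - 15 \cdot 631 = 21189 - 9465 = 11724$)
$-17558 + O = -17558 + 11724 = -5834$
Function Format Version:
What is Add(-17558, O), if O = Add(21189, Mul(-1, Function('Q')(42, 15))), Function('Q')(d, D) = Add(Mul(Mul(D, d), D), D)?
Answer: -5834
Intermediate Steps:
Function('Q')(d, D) = Add(D, Mul(d, Pow(D, 2))) (Function('Q')(d, D) = Add(Mul(d, Pow(D, 2)), D) = Add(D, Mul(d, Pow(D, 2))))
O = 11724 (O = Add(21189, Mul(-1, Mul(15, Add(1, Mul(15, 42))))) = Add(21189, Mul(-1, Mul(15, Add(1, 630)))) = Add(21189, Mul(-1, Mul(15, 631))) = Add(21189, Mul(-1, 9465)) = Add(21189, -9465) = 11724)
Add(-17558, O) = Add(-17558, 11724) = -5834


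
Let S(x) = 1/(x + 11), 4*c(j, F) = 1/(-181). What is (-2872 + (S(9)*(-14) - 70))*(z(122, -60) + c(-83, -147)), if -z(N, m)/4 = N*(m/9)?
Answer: -69312718733/7240 ≈ -9.5736e+6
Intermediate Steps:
c(j, F) = -1/724 (c(j, F) = (¼)/(-181) = (¼)*(-1/181) = -1/724)
S(x) = 1/(11 + x)
z(N, m) = -4*N*m/9
(-2872 + (S(9)*(-14) - 70))*(z(122, -60) + c(-83, -147)) = (-2872 + (-14/(11 + 9) - 70))*(-4/9*122*(-60) - 1/724) = (-2872 + (-14/20 - 70))*(9760/3 - 1/724) = (-2872 + ((1/20)*(-14) - 70))*(7066237/2172) = (-2872 + (-7/10 - 70))*(7066237/2172) = (-2872 - 707/10)*(7066237/2172) = -29427/10*7066237/2172 = -69312718733/7240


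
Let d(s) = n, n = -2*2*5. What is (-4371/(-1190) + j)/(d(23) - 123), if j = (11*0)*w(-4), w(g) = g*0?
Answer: -4371/170170 ≈ -0.025686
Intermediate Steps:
w(g) = 0
n = -20 (n = -4*5 = -20)
d(s) = -20
j = 0 (j = (11*0)*0 = 0*0 = 0)
(-4371/(-1190) + j)/(d(23) - 123) = (-4371/(-1190) + 0)/(-20 - 123) = (-4371*(-1/1190) + 0)/(-143) = (4371/1190 + 0)*(-1/143) = (4371/1190)*(-1/143) = -4371/170170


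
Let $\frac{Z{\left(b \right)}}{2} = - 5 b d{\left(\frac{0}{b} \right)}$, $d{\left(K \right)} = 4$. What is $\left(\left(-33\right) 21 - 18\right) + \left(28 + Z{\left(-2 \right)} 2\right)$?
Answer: $-523$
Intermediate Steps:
$Z{\left(b \right)} = - 40 b$ ($Z{\left(b \right)} = 2 - 5 b 4 = 2 \left(- 20 b\right) = - 40 b$)
$\left(\left(-33\right) 21 - 18\right) + \left(28 + Z{\left(-2 \right)} 2\right) = \left(\left(-33\right) 21 - 18\right) + \left(28 + \left(-40\right) \left(-2\right) 2\right) = \left(-693 - 18\right) + \left(28 + 80 \cdot 2\right) = -711 + \left(28 + 160\right) = -711 + 188 = -523$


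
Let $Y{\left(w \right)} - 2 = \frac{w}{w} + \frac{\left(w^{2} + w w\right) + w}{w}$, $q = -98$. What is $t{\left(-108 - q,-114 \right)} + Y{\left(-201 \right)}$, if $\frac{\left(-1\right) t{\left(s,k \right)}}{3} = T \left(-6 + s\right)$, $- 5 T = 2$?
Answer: $- \frac{2086}{5} \approx -417.2$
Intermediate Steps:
$T = - \frac{2}{5}$ ($T = \left(- \frac{1}{5}\right) 2 = - \frac{2}{5} \approx -0.4$)
$Y{\left(w \right)} = 3 + \frac{w + 2 w^{2}}{w}$ ($Y{\left(w \right)} = 2 + \left(\frac{w}{w} + \frac{\left(w^{2} + w w\right) + w}{w}\right) = 2 + \left(1 + \frac{\left(w^{2} + w^{2}\right) + w}{w}\right) = 2 + \left(1 + \frac{2 w^{2} + w}{w}\right) = 2 + \left(1 + \frac{w + 2 w^{2}}{w}\right) = 3 + \frac{w + 2 w^{2}}{w}$)
$t{\left(s,k \right)} = - \frac{36}{5} + \frac{6 s}{5}$ ($t{\left(s,k \right)} = - 3 \left(- \frac{2 \left(-6 + s\right)}{5}\right) = - 3 \left(\frac{12}{5} - \frac{2 s}{5}\right) = - \frac{36}{5} + \frac{6 s}{5}$)
$t{\left(-108 - q,-114 \right)} + Y{\left(-201 \right)} = \left(- \frac{36}{5} + \frac{6 \left(-108 - -98\right)}{5}\right) + \left(4 + 2 \left(-201\right)\right) = \left(- \frac{36}{5} + \frac{6 \left(-108 + 98\right)}{5}\right) + \left(4 - 402\right) = \left(- \frac{36}{5} + \frac{6}{5} \left(-10\right)\right) - 398 = \left(- \frac{36}{5} - 12\right) - 398 = - \frac{96}{5} - 398 = - \frac{2086}{5}$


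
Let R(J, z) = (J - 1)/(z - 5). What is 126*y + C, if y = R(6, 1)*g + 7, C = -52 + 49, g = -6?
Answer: 1824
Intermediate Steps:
C = -3
R(J, z) = (-1 + J)/(-5 + z)
y = 29/2 (y = ((-1 + 6)/(-5 + 1))*(-6) + 7 = (5/(-4))*(-6) + 7 = -1/4*5*(-6) + 7 = -5/4*(-6) + 7 = 15/2 + 7 = 29/2 ≈ 14.500)
126*y + C = 126*(29/2) - 3 = 1827 - 3 = 1824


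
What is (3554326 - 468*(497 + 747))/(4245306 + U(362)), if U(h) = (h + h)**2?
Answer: 1486067/2384741 ≈ 0.62316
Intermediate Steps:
U(h) = 4*h**2 (U(h) = (2*h)**2 = 4*h**2)
(3554326 - 468*(497 + 747))/(4245306 + U(362)) = (3554326 - 468*(497 + 747))/(4245306 + 4*362**2) = (3554326 - 468*1244)/(4245306 + 4*131044) = (3554326 - 582192)/(4245306 + 524176) = 2972134/4769482 = 2972134*(1/4769482) = 1486067/2384741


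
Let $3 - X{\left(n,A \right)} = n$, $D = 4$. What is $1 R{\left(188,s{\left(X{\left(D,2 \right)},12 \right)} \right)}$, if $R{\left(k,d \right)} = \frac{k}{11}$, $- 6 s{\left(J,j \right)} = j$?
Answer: $\frac{188}{11} \approx 17.091$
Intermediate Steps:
$X{\left(n,A \right)} = 3 - n$
$s{\left(J,j \right)} = - \frac{j}{6}$
$R{\left(k,d \right)} = \frac{k}{11}$ ($R{\left(k,d \right)} = k \frac{1}{11} = \frac{k}{11}$)
$1 R{\left(188,s{\left(X{\left(D,2 \right)},12 \right)} \right)} = 1 \cdot \frac{1}{11} \cdot 188 = 1 \cdot \frac{188}{11} = \frac{188}{11}$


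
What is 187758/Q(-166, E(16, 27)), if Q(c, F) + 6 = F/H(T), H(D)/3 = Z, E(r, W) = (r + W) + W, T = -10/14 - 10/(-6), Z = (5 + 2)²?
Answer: -1971459/58 ≈ -33991.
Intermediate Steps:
Z = 49 (Z = 7² = 49)
T = 20/21 (T = -10*1/14 - 10*(-⅙) = -5/7 + 5/3 = 20/21 ≈ 0.95238)
E(r, W) = r + 2*W (E(r, W) = (W + r) + W = r + 2*W)
H(D) = 147 (H(D) = 3*49 = 147)
Q(c, F) = -6 + F/147
187758/Q(-166, E(16, 27)) = 187758/(-6 + (16 + 2*27)/147) = 187758/(-6 + (16 + 54)/147) = 187758/(-6 + (1/147)*70) = 187758/(-6 + 10/21) = 187758/(-116/21) = 187758*(-21/116) = -1971459/58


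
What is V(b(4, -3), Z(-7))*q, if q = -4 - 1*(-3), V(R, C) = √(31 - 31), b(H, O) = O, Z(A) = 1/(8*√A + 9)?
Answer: 0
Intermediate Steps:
Z(A) = 1/(9 + 8*√A)
V(R, C) = 0 (V(R, C) = √0 = 0)
q = -1 (q = -4 + 3 = -1)
V(b(4, -3), Z(-7))*q = 0*(-1) = 0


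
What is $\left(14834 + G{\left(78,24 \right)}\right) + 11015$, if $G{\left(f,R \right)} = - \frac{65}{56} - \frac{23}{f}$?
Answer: $\frac{56451037}{2184} \approx 25848.0$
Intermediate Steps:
$G{\left(f,R \right)} = - \frac{65}{56} - \frac{23}{f}$ ($G{\left(f,R \right)} = \left(-65\right) \frac{1}{56} - \frac{23}{f} = - \frac{65}{56} - \frac{23}{f}$)
$\left(14834 + G{\left(78,24 \right)}\right) + 11015 = \left(14834 - \left(\frac{65}{56} + \frac{23}{78}\right)\right) + 11015 = \left(14834 - \frac{3179}{2184}\right) + 11015 = \frac{32394277}{2184} + 11015 = \frac{56451037}{2184}$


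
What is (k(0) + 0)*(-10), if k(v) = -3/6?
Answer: 5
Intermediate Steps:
k(v) = -1/2 (k(v) = -3*1/6 = -1/2)
(k(0) + 0)*(-10) = (-1/2 + 0)*(-10) = -1/2*(-10) = 5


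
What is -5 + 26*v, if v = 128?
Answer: 3323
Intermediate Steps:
-5 + 26*v = -5 + 26*128 = -5 + 3328 = 3323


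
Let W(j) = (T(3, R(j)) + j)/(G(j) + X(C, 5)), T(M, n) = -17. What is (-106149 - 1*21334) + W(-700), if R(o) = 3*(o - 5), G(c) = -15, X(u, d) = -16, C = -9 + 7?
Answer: -3951256/31 ≈ -1.2746e+5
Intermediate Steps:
C = -2
R(o) = -15 + 3*o (R(o) = 3*(-5 + o) = -15 + 3*o)
W(j) = 17/31 - j/31 (W(j) = (-17 + j)/(-15 - 16) = (-17 + j)/(-31) = (-17 + j)*(-1/31) = 17/31 - j/31)
(-106149 - 1*21334) + W(-700) = (-106149 - 1*21334) + (17/31 - 1/31*(-700)) = (-106149 - 21334) + (17/31 + 700/31) = -127483 + 717/31 = -3951256/31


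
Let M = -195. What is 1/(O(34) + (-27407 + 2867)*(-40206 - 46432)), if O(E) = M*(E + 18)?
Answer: 1/2126086380 ≈ 4.7035e-10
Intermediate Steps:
O(E) = -3510 - 195*E (O(E) = -195*(E + 18) = -195*(18 + E) = -3510 - 195*E)
1/(O(34) + (-27407 + 2867)*(-40206 - 46432)) = 1/((-3510 - 195*34) + (-27407 + 2867)*(-40206 - 46432)) = 1/((-3510 - 6630) - 24540*(-86638)) = 1/(-10140 + 2126096520) = 1/2126086380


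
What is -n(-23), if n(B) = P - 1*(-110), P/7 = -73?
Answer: 401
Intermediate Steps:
P = -511 (P = 7*(-73) = -511)
n(B) = -401 (n(B) = -511 - 1*(-110) = -511 + 110 = -401)
-n(-23) = -1*(-401) = 401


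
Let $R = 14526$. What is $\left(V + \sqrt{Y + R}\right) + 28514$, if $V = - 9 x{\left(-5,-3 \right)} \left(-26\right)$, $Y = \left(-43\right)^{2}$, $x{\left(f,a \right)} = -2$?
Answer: $28046 + 5 \sqrt{655} \approx 28174.0$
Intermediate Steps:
$Y = 1849$
$V = -468$ ($V = \left(-9\right) \left(-2\right) \left(-26\right) = 18 \left(-26\right) = -468$)
$\left(V + \sqrt{Y + R}\right) + 28514 = \left(-468 + \sqrt{1849 + 14526}\right) + 28514 = \left(-468 + \sqrt{16375}\right) + 28514 = \left(-468 + 5 \sqrt{655}\right) + 28514 = 28046 + 5 \sqrt{655}$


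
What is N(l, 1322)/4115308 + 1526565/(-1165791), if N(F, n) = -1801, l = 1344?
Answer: -2094794915537/1599196342876 ≈ -1.3099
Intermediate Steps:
N(l, 1322)/4115308 + 1526565/(-1165791) = -1801/4115308 + 1526565/(-1165791) = -1801*1/4115308 + 1526565*(-1/1165791) = -1801/4115308 - 508855/388597 = -2094794915537/1599196342876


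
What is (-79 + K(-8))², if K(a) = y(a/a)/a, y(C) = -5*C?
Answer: 393129/64 ≈ 6142.6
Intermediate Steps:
K(a) = -5/a (K(a) = (-5*a/a)/a = (-5*1)/a = -5/a)
(-79 + K(-8))² = (-79 - 5/(-8))² = (-79 - 5*(-⅛))² = (-79 + 5/8)² = (-627/8)² = 393129/64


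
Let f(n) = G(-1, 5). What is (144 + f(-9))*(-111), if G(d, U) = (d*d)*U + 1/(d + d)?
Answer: -32967/2 ≈ -16484.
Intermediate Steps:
G(d, U) = 1/(2*d) + U*d**2 (G(d, U) = d**2*U + 1/(2*d) = U*d**2 + 1/(2*d) = 1/(2*d) + U*d**2)
f(n) = 9/2 (f(n) = (1/2 + 5*(-1)**3)/(-1) = -(1/2 + 5*(-1)) = -(1/2 - 5) = -1*(-9/2) = 9/2)
(144 + f(-9))*(-111) = (144 + 9/2)*(-111) = (297/2)*(-111) = -32967/2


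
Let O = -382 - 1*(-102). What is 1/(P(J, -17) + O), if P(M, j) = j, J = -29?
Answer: -1/297 ≈ -0.0033670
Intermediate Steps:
O = -280 (O = -382 + 102 = -280)
1/(P(J, -17) + O) = 1/(-17 - 280) = 1/(-297) = -1/297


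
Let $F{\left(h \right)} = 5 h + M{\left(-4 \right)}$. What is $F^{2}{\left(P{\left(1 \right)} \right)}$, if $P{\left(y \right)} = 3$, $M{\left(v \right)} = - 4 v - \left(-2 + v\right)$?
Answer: $1369$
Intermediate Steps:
$M{\left(v \right)} = 2 - 5 v$
$F{\left(h \right)} = 22 + 5 h$ ($F{\left(h \right)} = 5 h + \left(2 - -20\right) = 5 h + \left(2 + 20\right) = 5 h + 22 = 22 + 5 h$)
$F^{2}{\left(P{\left(1 \right)} \right)} = \left(22 + 5 \cdot 3\right)^{2} = \left(22 + 15\right)^{2} = 37^{2} = 1369$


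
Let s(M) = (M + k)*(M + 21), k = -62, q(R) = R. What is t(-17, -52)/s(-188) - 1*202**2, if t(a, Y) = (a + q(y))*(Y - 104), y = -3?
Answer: -170356388/4175 ≈ -40804.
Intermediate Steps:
t(a, Y) = (-104 + Y)*(-3 + a) (t(a, Y) = (a - 3)*(Y - 104) = (-3 + a)*(-104 + Y) = (-104 + Y)*(-3 + a))
s(M) = (-62 + M)*(21 + M) (s(M) = (M - 62)*(M + 21) = (-62 + M)*(21 + M))
t(-17, -52)/s(-188) - 1*202**2 = (312 - 104*(-17) - 3*(-52) - 52*(-17))/(-1302 + (-188)**2 - 41*(-188)) - 1*202**2 = (312 + 1768 + 156 + 884)/(-1302 + 35344 + 7708) - 1*40804 = 3120/41750 - 40804 = 3120*(1/41750) - 40804 = 312/4175 - 40804 = -170356388/4175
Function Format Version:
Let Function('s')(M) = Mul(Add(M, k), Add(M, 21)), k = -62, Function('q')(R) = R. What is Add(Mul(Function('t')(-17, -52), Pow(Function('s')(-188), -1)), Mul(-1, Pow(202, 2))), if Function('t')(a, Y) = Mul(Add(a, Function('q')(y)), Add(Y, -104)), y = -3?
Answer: Rational(-170356388, 4175) ≈ -40804.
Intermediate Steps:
Function('t')(a, Y) = Mul(Add(-104, Y), Add(-3, a)) (Function('t')(a, Y) = Mul(Add(a, -3), Add(Y, -104)) = Mul(Add(-3, a), Add(-104, Y)) = Mul(Add(-104, Y), Add(-3, a)))
Function('s')(M) = Mul(Add(-62, M), Add(21, M)) (Function('s')(M) = Mul(Add(M, -62), Add(M, 21)) = Mul(Add(-62, M), Add(21, M)))
Add(Mul(Function('t')(-17, -52), Pow(Function('s')(-188), -1)), Mul(-1, Pow(202, 2))) = Add(Mul(Add(312, Mul(-104, -17), Mul(-3, -52), Mul(-52, -17)), Pow(Add(-1302, Pow(-188, 2), Mul(-41, -188)), -1)), Mul(-1, Pow(202, 2))) = Add(Mul(Add(312, 1768, 156, 884), Pow(Add(-1302, 35344, 7708), -1)), Mul(-1, 40804)) = Add(Mul(3120, Pow(41750, -1)), -40804) = Add(Mul(3120, Rational(1, 41750)), -40804) = Add(Rational(312, 4175), -40804) = Rational(-170356388, 4175)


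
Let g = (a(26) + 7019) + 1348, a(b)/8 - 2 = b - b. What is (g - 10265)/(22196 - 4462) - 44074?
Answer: -390805099/8867 ≈ -44074.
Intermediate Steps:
a(b) = 16 (a(b) = 16 + 8*(b - b) = 16 + 8*0 = 16 + 0 = 16)
g = 8383 (g = (16 + 7019) + 1348 = 7035 + 1348 = 8383)
(g - 10265)/(22196 - 4462) - 44074 = (8383 - 10265)/(22196 - 4462) - 44074 = -1882/17734 - 44074 = -1882*1/17734 - 44074 = -941/8867 - 44074 = -390805099/8867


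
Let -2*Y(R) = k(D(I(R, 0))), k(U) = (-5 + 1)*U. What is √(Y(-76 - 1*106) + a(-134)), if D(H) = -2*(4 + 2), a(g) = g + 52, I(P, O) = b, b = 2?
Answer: I*√106 ≈ 10.296*I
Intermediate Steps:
I(P, O) = 2
a(g) = 52 + g
D(H) = -12 (D(H) = -2*6 = -12)
k(U) = -4*U
Y(R) = -24 (Y(R) = -(-2)*(-12) = -½*48 = -24)
√(Y(-76 - 1*106) + a(-134)) = √(-24 + (52 - 134)) = √(-24 - 82) = √(-106) = I*√106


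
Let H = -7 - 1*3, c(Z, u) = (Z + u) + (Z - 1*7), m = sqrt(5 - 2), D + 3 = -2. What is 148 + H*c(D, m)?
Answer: 318 - 10*sqrt(3) ≈ 300.68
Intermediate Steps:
D = -5 (D = -3 - 2 = -5)
m = sqrt(3) ≈ 1.7320
c(Z, u) = -7 + u + 2*Z (c(Z, u) = (Z + u) + (Z - 7) = (Z + u) + (-7 + Z) = -7 + u + 2*Z)
H = -10 (H = -7 - 3 = -10)
148 + H*c(D, m) = 148 - 10*(-7 + sqrt(3) + 2*(-5)) = 148 - 10*(-7 + sqrt(3) - 10) = 148 - 10*(-17 + sqrt(3)) = 148 + (170 - 10*sqrt(3)) = 318 - 10*sqrt(3)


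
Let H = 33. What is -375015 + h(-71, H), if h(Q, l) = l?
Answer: -374982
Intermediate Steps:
-375015 + h(-71, H) = -375015 + 33 = -374982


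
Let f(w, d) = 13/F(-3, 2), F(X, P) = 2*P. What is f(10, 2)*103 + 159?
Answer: 1975/4 ≈ 493.75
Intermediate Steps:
f(w, d) = 13/4 (f(w, d) = 13/((2*2)) = 13/4)
f(10, 2)*103 + 159 = (13/4)*103 + 159 = 1339/4 + 159 = 1975/4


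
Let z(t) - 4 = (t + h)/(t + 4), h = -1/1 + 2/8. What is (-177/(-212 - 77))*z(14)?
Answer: 20119/6936 ≈ 2.9007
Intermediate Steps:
h = -3/4 (h = -1*1 + 2*(1/8) = -1 + 1/4 = -3/4 ≈ -0.75000)
z(t) = 4 + (-3/4 + t)/(4 + t) (z(t) = 4 + (t - 3/4)/(t + 4) = 4 + (-3/4 + t)/(4 + t))
(-177/(-212 - 77))*z(14) = (-177/(-212 - 77))*((61 + 20*14)/(4*(4 + 14))) = (-177/(-289))*((1/4)*(61 + 280)/18) = (-177*(-1/289))*((1/4)*(1/18)*341) = (177/289)*(341/72) = 20119/6936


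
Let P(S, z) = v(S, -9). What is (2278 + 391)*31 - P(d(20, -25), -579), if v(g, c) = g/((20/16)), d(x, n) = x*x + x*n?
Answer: 82819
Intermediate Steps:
d(x, n) = x² + n*x
v(g, c) = 4*g/5 (v(g, c) = g/((20*(1/16))) = g/(5/4) = g*(⅘) = 4*g/5)
P(S, z) = 4*S/5
(2278 + 391)*31 - P(d(20, -25), -579) = (2278 + 391)*31 - 4*20*(-25 + 20)/5 = 2669*31 - 4*20*(-5)/5 = 82739 - 4*(-100)/5 = 82739 - 1*(-80) = 82739 + 80 = 82819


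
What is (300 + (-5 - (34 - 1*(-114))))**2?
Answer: 21609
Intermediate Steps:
(300 + (-5 - (34 - 1*(-114))))**2 = (300 + (-5 - (34 + 114)))**2 = (300 + (-5 - 1*148))**2 = (300 + (-5 - 148))**2 = (300 - 153)**2 = 147**2 = 21609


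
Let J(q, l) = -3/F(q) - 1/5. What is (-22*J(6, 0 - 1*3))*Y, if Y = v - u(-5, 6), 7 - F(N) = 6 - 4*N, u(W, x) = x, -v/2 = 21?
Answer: -8448/25 ≈ -337.92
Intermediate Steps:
v = -42 (v = -2*21 = -42)
F(N) = 1 + 4*N (F(N) = 7 - (6 - 4*N) = 7 + (-6 + 4*N) = 1 + 4*N)
Y = -48 (Y = -42 - 1*6 = -42 - 6 = -48)
J(q, l) = -⅕ - 3/(1 + 4*q) (J(q, l) = -3/(1 + 4*q) - 1/5 = -3/(1 + 4*q) - 1*⅕ = -3/(1 + 4*q) - ⅕ = -⅕ - 3/(1 + 4*q))
(-22*J(6, 0 - 1*3))*Y = -88*(-4 - 1*6)/(5*(1 + 4*6))*(-48) = -88*(-4 - 6)/(5*(1 + 24))*(-48) = -88*(-10)/(5*25)*(-48) = -22*(-8/25)*(-48) = (176/25)*(-48) = -8448/25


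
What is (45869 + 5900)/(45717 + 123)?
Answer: 51769/45840 ≈ 1.1293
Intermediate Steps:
(45869 + 5900)/(45717 + 123) = 51769/45840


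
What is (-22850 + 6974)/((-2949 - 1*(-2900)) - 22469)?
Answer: 98/139 ≈ 0.70504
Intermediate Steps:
(-22850 + 6974)/((-2949 - 1*(-2900)) - 22469) = -15876/((-2949 + 2900) - 22469) = -15876/(-49 - 22469) = -15876/(-22518) = -15876*(-1/22518) = 98/139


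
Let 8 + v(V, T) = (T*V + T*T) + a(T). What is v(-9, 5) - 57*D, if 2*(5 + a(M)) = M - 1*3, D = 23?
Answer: -1343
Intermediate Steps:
a(M) = -13/2 + M/2 (a(M) = -5 + (M - 1*3)/2 = -5 + (M - 3)/2 = -5 + (-3 + M)/2 = -5 + (-3/2 + M/2) = -13/2 + M/2)
v(V, T) = -29/2 + T**2 + T/2 + T*V (v(V, T) = -8 + ((T*V + T*T) + (-13/2 + T/2)) = -8 + ((T*V + T**2) + (-13/2 + T/2)) = -8 + ((T**2 + T*V) + (-13/2 + T/2)) = -8 + (-13/2 + T**2 + T/2 + T*V) = -29/2 + T**2 + T/2 + T*V)
v(-9, 5) - 57*D = (-29/2 + 5**2 + (1/2)*5 + 5*(-9)) - 57*23 = (-29/2 + 25 + 5/2 - 45) - 1311 = -32 - 1311 = -1343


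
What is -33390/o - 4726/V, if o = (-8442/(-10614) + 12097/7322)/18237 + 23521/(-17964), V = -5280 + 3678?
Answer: 18917420559834883234279/741657659527468413 ≈ 25507.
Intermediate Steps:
V = -1602
o = -925914681058013/707233382031204 (o = (-8442*(-1/10614) + 12097*(1/7322))*(1/18237) + 23521*(-1/17964) = (1407/1769 + 12097/7322)*(1/18237) - 23521/17964 = (31701647/12952618)*(1/18237) - 23521/17964 = 31701647/236216894466 - 23521/17964 = -925914681058013/707233382031204 ≈ -1.3092)
-33390/o - 4726/V = -33390/(-925914681058013/707233382031204) - 4726/(-1602) = -33390*(-707233382031204/925914681058013) - 4726*(-1/1602) = 23614522626021901560/925914681058013 + 2363/801 = 18917420559834883234279/741657659527468413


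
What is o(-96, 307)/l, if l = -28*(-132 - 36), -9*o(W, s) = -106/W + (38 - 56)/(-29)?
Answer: -49/1202688 ≈ -4.0742e-5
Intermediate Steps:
o(W, s) = -2/29 + 106/(9*W) (o(W, s) = -(-106/W + (38 - 56)/(-29))/9 = -(-106/W - 18*(-1/29))/9 = -(-106/W + 18/29)/9 = -(18/29 - 106/W)/9 = -2/29 + 106/(9*W))
l = 4704 (l = -28*(-168) = 4704)
o(-96, 307)/l = ((2/261)*(1537 - 9*(-96))/(-96))/4704 = ((2/261)*(-1/96)*(1537 + 864))*(1/4704) = ((2/261)*(-1/96)*2401)*(1/4704) = -2401/12528*1/4704 = -49/1202688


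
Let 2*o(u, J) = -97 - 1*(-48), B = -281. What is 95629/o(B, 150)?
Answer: -191258/49 ≈ -3903.2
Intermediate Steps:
o(u, J) = -49/2 (o(u, J) = (-97 - 1*(-48))/2 = (-97 + 48)/2 = (1/2)*(-49) = -49/2)
95629/o(B, 150) = 95629/(-49/2) = 95629*(-2/49) = -191258/49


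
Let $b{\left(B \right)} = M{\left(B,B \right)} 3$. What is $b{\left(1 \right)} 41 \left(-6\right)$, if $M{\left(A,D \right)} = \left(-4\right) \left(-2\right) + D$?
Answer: $-6642$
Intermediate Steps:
$M{\left(A,D \right)} = 8 + D$
$b{\left(B \right)} = 24 + 3 B$ ($b{\left(B \right)} = \left(8 + B\right) 3 = 24 + 3 B$)
$b{\left(1 \right)} 41 \left(-6\right) = \left(24 + 3 \cdot 1\right) 41 \left(-6\right) = \left(24 + 3\right) 41 \left(-6\right) = 27 \cdot 41 \left(-6\right) = 1107 \left(-6\right) = -6642$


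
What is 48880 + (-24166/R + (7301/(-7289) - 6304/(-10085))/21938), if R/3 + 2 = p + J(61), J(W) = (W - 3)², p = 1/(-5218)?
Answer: 829666974028309388233307/16974378986084140530 ≈ 48878.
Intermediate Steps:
p = -1/5218 ≈ -0.00019164
J(W) = (-3 + W)²
R = 52628745/5218 (R = -6 + 3*(-1/5218 + (-3 + 61)²) = -6 + 3*(-1/5218 + 58²) = -6 + 3*(-1/5218 + 3364) = -6 + 3*(17553351/5218) = -6 + 52660053/5218 = 52628745/5218 ≈ 10086.)
48880 + (-24166/R + (7301/(-7289) - 6304/(-10085))/21938) = 48880 + (-24166/52628745/5218 + (7301/(-7289) - 6304/(-10085))/21938) = 48880 + (-24166*5218/52628745 + (7301*(-1/7289) - 6304*(-1/10085))*(1/21938)) = 48880 + (-126098188/52628745 + (-7301/7289 + 6304/10085)*(1/21938)) = 48880 + (-126098188/52628745 - 27680729/73509565*1/21938) = 48880 + (-126098188/52628745 - 27680729/1612652836970) = 48880 - 40670811483400873093/16974378986084140530 = 829666974028309388233307/16974378986084140530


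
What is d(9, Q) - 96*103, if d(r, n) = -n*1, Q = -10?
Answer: -9878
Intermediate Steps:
d(r, n) = -n
d(9, Q) - 96*103 = -1*(-10) - 96*103 = 10 - 9888 = -9878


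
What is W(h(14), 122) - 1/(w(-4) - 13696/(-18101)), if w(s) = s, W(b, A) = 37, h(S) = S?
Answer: 2190297/58708 ≈ 37.308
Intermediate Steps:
W(h(14), 122) - 1/(w(-4) - 13696/(-18101)) = 37 - 1/(-4 - 13696/(-18101)) = 37 - 1/(-4 - 13696*(-1/18101)) = 37 - 1/(-4 + 13696/18101) = 37 - 1/(-58708/18101) = 37 - 1*(-18101/58708) = 37 + 18101/58708 = 2190297/58708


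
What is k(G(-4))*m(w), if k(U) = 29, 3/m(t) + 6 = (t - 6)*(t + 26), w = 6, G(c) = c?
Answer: -29/2 ≈ -14.500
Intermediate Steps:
m(t) = 3/(-6 + (-6 + t)*(26 + t)) (m(t) = 3/(-6 + (t - 6)*(t + 26)) = 3/(-6 + (-6 + t)*(26 + t)))
k(G(-4))*m(w) = 29*(3/(-162 + 6² + 20*6)) = 29*(3/(-162 + 36 + 120)) = 29*(3/(-6)) = 29*(3*(-⅙)) = 29*(-½) = -29/2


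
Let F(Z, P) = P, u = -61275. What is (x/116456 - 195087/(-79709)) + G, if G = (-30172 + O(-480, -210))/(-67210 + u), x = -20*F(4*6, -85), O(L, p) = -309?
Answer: 114978943503023/42595490846230 ≈ 2.6993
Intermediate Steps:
x = 1700 (x = -20*(-85) = 1700)
G = 30481/128485 (G = (-30172 - 309)/(-67210 - 61275) = -30481/(-128485) = -30481*(-1/128485) = 30481/128485 ≈ 0.23723)
(x/116456 - 195087/(-79709)) + G = (1700/116456 - 195087/(-79709)) + 30481/128485 = (1700*(1/116456) - 195087*(-1/79709)) + 30481/128485 = (425/29114 + 195087/79709) + 30481/128485 = 5713639243/2320647826 + 30481/128485 = 114978943503023/42595490846230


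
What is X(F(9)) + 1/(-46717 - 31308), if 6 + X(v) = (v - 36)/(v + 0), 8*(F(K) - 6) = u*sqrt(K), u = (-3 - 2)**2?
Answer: -23485566/3199025 ≈ -7.3415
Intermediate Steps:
u = 25 (u = (-5)**2 = 25)
F(K) = 6 + 25*sqrt(K)/8 (F(K) = 6 + (25*sqrt(K))/8 = 6 + 25*sqrt(K)/8)
X(v) = -6 + (-36 + v)/v (X(v) = -6 + (v - 36)/(v + 0) = -6 + (-36 + v)/v)
X(F(9)) + 1/(-46717 - 31308) = (-5 - 36/(6 + 25*sqrt(9)/8)) + 1/(-46717 - 31308) = (-5 - 36/(6 + (25/8)*3)) + 1/(-78025) = (-5 - 36/(6 + 75/8)) - 1/78025 = (-5 - 36/123/8) - 1/78025 = (-5 - 36*8/123) - 1/78025 = (-5 - 96/41) - 1/78025 = -301/41 - 1/78025 = -23485566/3199025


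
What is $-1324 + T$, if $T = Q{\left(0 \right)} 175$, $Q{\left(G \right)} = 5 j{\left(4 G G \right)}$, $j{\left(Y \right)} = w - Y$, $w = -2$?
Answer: $-3074$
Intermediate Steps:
$j{\left(Y \right)} = -2 - Y$
$Q{\left(G \right)} = -10 - 20 G^{2}$ ($Q{\left(G \right)} = 5 \left(-2 - 4 G G\right) = 5 \left(-2 - 4 G^{2}\right) = -10 - 20 G^{2}$)
$T = -1750$ ($T = \left(-10 - 20 \cdot 0^{2}\right) 175 = \left(-10 - 0\right) 175 = \left(-10 + 0\right) 175 = \left(-10\right) 175 = -1750$)
$-1324 + T = -1324 - 1750 = -3074$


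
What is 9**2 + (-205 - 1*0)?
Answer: -124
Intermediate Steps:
9**2 + (-205 - 1*0) = 81 + (-205 + 0) = 81 - 205 = -124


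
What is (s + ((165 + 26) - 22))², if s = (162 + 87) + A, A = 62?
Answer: 230400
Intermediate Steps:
s = 311 (s = (162 + 87) + 62 = 249 + 62 = 311)
(s + ((165 + 26) - 22))² = (311 + ((165 + 26) - 22))² = (311 + (191 - 22))² = (311 + 169)² = 480² = 230400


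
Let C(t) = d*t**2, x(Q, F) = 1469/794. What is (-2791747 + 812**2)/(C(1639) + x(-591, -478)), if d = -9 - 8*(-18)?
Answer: -1693127982/287946749459 ≈ -0.0058800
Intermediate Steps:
x(Q, F) = 1469/794 (x(Q, F) = 1469*(1/794) = 1469/794)
d = 135 (d = -9 + 144 = 135)
C(t) = 135*t**2
(-2791747 + 812**2)/(C(1639) + x(-591, -478)) = (-2791747 + 812**2)/(135*1639**2 + 1469/794) = (-2791747 + 659344)/(135*2686321 + 1469/794) = -2132403/(362653335 + 1469/794) = -2132403/287946749459/794 = -2132403*794/287946749459 = -1693127982/287946749459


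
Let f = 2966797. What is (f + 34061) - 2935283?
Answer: 65575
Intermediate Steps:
(f + 34061) - 2935283 = (2966797 + 34061) - 2935283 = 3000858 - 2935283 = 65575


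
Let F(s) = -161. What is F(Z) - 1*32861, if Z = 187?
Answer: -33022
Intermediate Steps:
F(Z) - 1*32861 = -161 - 1*32861 = -161 - 32861 = -33022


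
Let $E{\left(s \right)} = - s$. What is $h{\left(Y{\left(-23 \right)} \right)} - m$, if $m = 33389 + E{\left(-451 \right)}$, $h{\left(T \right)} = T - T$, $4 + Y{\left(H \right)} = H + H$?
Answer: $-33840$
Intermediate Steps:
$Y{\left(H \right)} = -4 + 2 H$ ($Y{\left(H \right)} = -4 + \left(H + H\right) = -4 + 2 H$)
$h{\left(T \right)} = 0$
$m = 33840$ ($m = 33389 - -451 = 33389 + 451 = 33840$)
$h{\left(Y{\left(-23 \right)} \right)} - m = 0 - 33840 = -33840$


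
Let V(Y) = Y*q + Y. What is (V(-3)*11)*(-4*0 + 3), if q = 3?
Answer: -396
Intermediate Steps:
V(Y) = 4*Y (V(Y) = Y*3 + Y = 3*Y + Y = 4*Y)
(V(-3)*11)*(-4*0 + 3) = ((4*(-3))*11)*(-4*0 + 3) = (-12*11)*(0 + 3) = -132*3 = -396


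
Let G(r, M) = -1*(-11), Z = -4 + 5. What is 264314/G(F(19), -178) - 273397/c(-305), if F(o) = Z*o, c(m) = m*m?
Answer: 24584802483/1023275 ≈ 24026.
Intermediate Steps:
c(m) = m²
Z = 1
F(o) = o (F(o) = 1*o = o)
G(r, M) = 11
264314/G(F(19), -178) - 273397/c(-305) = 264314/11 - 273397/((-305)²) = 264314*(1/11) - 273397/93025 = 264314/11 - 273397*1/93025 = 264314/11 - 273397/93025 = 24584802483/1023275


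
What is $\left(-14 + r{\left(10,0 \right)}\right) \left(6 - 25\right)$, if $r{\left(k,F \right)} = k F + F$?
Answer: $266$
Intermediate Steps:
$r{\left(k,F \right)} = F + F k$ ($r{\left(k,F \right)} = F k + F = F + F k$)
$\left(-14 + r{\left(10,0 \right)}\right) \left(6 - 25\right) = \left(-14 + 0 \left(1 + 10\right)\right) \left(6 - 25\right) = \left(-14 + 0 \cdot 11\right) \left(6 - 25\right) = \left(-14 + 0\right) \left(-19\right) = \left(-14\right) \left(-19\right) = 266$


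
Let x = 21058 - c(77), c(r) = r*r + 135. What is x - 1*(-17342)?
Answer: 32336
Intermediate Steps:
c(r) = 135 + r**2 (c(r) = r**2 + 135 = 135 + r**2)
x = 14994 (x = 21058 - (135 + 77**2) = 21058 - (135 + 5929) = 21058 - 1*6064 = 21058 - 6064 = 14994)
x - 1*(-17342) = 14994 - 1*(-17342) = 14994 + 17342 = 32336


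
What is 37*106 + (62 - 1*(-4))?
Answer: 3988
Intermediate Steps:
37*106 + (62 - 1*(-4)) = 3922 + (62 + 4) = 3922 + 66 = 3988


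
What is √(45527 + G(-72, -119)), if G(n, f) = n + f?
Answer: 2*√11334 ≈ 212.92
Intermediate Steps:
G(n, f) = f + n
√(45527 + G(-72, -119)) = √(45527 + (-119 - 72)) = √(45527 - 191) = √45336 = 2*√11334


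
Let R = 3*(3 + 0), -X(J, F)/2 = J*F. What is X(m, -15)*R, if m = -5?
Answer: -1350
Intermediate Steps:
X(J, F) = -2*F*J (X(J, F) = -2*J*F = -2*F*J)
R = 9 (R = 3*3 = 9)
X(m, -15)*R = -2*(-15)*(-5)*9 = -150*9 = -1350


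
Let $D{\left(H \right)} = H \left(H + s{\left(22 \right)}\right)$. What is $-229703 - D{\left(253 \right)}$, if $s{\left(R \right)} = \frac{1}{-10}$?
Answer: $- \frac{2936867}{10} \approx -2.9369 \cdot 10^{5}$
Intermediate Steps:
$s{\left(R \right)} = - \frac{1}{10}$
$D{\left(H \right)} = H \left(- \frac{1}{10} + H\right)$ ($D{\left(H \right)} = H \left(H - \frac{1}{10}\right) = H \left(- \frac{1}{10} + H\right)$)
$-229703 - D{\left(253 \right)} = -229703 - 253 \left(- \frac{1}{10} + 253\right) = -229703 - 253 \cdot \frac{2529}{10} = -229703 - \frac{639837}{10} = - \frac{2936867}{10}$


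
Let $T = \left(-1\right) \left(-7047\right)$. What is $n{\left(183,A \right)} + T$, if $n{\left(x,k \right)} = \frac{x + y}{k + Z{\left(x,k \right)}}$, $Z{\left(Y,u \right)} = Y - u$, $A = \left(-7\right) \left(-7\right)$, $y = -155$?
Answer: $\frac{1289629}{183} \approx 7047.2$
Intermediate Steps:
$A = 49$
$T = 7047$
$n{\left(x,k \right)} = \frac{-155 + x}{x}$ ($n{\left(x,k \right)} = \frac{x - 155}{k - \left(k - x\right)} = \frac{-155 + x}{x}$)
$n{\left(183,A \right)} + T = \frac{-155 + 183}{183} + 7047 = \frac{1}{183} \cdot 28 + 7047 = \frac{28}{183} + 7047 = \frac{1289629}{183}$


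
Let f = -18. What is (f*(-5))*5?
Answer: 450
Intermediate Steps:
(f*(-5))*5 = -18*(-5)*5 = 90*5 = 450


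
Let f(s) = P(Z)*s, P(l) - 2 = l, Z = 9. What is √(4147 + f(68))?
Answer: √4895 ≈ 69.964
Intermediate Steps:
P(l) = 2 + l
f(s) = 11*s (f(s) = (2 + 9)*s = 11*s)
√(4147 + f(68)) = √(4147 + 11*68) = √(4147 + 748) = √4895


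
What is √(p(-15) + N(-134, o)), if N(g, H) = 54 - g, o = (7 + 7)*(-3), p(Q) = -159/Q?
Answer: √4965/5 ≈ 14.093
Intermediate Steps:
o = -42 (o = 14*(-3) = -42)
√(p(-15) + N(-134, o)) = √(-159/(-15) + (54 - 1*(-134))) = √(-159*(-1/15) + (54 + 134)) = √(53/5 + 188) = √(993/5) = √4965/5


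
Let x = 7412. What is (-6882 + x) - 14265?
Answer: -13735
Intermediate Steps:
(-6882 + x) - 14265 = (-6882 + 7412) - 14265 = 530 - 14265 = -13735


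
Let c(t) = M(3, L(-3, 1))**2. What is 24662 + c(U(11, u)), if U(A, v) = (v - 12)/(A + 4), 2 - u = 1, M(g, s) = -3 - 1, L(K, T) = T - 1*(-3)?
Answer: 24678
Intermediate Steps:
L(K, T) = 3 + T (L(K, T) = T + 3 = 3 + T)
M(g, s) = -4
u = 1 (u = 2 - 1*1 = 2 - 1 = 1)
U(A, v) = (-12 + v)/(4 + A)
c(t) = 16 (c(t) = (-4)**2 = 16)
24662 + c(U(11, u)) = 24662 + 16 = 24678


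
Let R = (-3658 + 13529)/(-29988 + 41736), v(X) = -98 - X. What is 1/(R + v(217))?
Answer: -11748/3690749 ≈ -0.0031831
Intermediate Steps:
R = 9871/11748 ≈ 0.84023
1/(R + v(217)) = 1/(9871/11748 + (-98 - 1*217)) = 1/(9871/11748 + (-98 - 217)) = 1/(9871/11748 - 315) = 1/(-3690749/11748) = -11748/3690749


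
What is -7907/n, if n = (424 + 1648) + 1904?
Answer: -7907/3976 ≈ -1.9887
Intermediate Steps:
n = 3976 (n = 2072 + 1904 = 3976)
-7907/n = -7907/3976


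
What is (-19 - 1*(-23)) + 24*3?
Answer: 76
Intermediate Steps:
(-19 - 1*(-23)) + 24*3 = (-19 + 23) + 72 = 4 + 72 = 76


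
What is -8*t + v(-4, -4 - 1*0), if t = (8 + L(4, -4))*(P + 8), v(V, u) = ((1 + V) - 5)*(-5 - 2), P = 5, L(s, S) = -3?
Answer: -464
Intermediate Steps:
v(V, u) = 28 - 7*V (v(V, u) = (-4 + V)*(-7) = 28 - 7*V)
t = 65 (t = (8 - 3)*(5 + 8) = 5*13 = 65)
-8*t + v(-4, -4 - 1*0) = -8*65 + (28 - 7*(-4)) = -520 + (28 + 28) = -520 + 56 = -464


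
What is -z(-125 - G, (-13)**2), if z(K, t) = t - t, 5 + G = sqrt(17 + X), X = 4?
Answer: 0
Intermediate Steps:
G = -5 + sqrt(21) (G = -5 + sqrt(17 + 4) = -5 + sqrt(21) ≈ -0.41742)
z(K, t) = 0
-z(-125 - G, (-13)**2) = -1*0 = 0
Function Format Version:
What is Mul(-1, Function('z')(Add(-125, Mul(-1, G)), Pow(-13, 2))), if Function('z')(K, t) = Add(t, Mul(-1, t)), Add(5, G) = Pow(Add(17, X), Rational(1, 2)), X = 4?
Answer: 0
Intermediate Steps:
G = Add(-5, Pow(21, Rational(1, 2))) (G = Add(-5, Pow(Add(17, 4), Rational(1, 2))) = Add(-5, Pow(21, Rational(1, 2))) ≈ -0.41742)
Function('z')(K, t) = 0
Mul(-1, Function('z')(Add(-125, Mul(-1, G)), Pow(-13, 2))) = Mul(-1, 0) = 0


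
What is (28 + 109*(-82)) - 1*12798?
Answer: -21708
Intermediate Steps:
(28 + 109*(-82)) - 1*12798 = (28 - 8938) - 12798 = -8910 - 12798 = -21708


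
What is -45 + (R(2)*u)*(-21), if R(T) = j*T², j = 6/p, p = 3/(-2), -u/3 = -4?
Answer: 3987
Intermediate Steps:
u = 12 (u = -3*(-4) = 12)
p = -3/2 (p = 3*(-½) = -3/2 ≈ -1.5000)
j = -4 (j = 6/(-3/2) = 6*(-⅔) = -4)
R(T) = -4*T²
-45 + (R(2)*u)*(-21) = -45 + (-4*2²*12)*(-21) = -45 + (-4*4*12)*(-21) = -45 - 16*12*(-21) = -45 - 192*(-21) = -45 + 4032 = 3987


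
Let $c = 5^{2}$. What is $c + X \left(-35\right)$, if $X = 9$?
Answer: $-290$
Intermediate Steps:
$c = 25$
$c + X \left(-35\right) = 25 + 9 \left(-35\right) = 25 - 315 = -290$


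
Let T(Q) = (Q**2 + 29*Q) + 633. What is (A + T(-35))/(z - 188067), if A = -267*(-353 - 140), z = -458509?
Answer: -66237/323288 ≈ -0.20489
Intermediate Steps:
T(Q) = 633 + Q**2 + 29*Q
A = 131631 (A = -267*(-493) = 131631)
(A + T(-35))/(z - 188067) = (131631 + (633 + (-35)**2 + 29*(-35)))/(-458509 - 188067) = (131631 + (633 + 1225 - 1015))/(-646576) = (131631 + 843)*(-1/646576) = 132474*(-1/646576) = -66237/323288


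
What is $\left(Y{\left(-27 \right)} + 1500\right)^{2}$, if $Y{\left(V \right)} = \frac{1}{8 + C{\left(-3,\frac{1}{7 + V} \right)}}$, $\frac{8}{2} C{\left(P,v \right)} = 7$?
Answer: $\frac{3422718016}{1521} \approx 2.2503 \cdot 10^{6}$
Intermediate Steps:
$C{\left(P,v \right)} = \frac{7}{4}$ ($C{\left(P,v \right)} = \frac{1}{4} \cdot 7 = \frac{7}{4}$)
$Y{\left(V \right)} = \frac{4}{39}$ ($Y{\left(V \right)} = \frac{1}{8 + \frac{7}{4}} = \frac{1}{\frac{39}{4}} = \frac{4}{39}$)
$\left(Y{\left(-27 \right)} + 1500\right)^{2} = \left(\frac{4}{39} + 1500\right)^{2} = \left(\frac{58504}{39}\right)^{2} = \frac{3422718016}{1521}$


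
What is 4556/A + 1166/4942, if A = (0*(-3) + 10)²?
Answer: 2829044/61775 ≈ 45.796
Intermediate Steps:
A = 100 (A = (0 + 10)² = 10² = 100)
4556/A + 1166/4942 = 4556/100 + 1166/4942 = 4556*(1/100) + 1166*(1/4942) = 1139/25 + 583/2471 = 2829044/61775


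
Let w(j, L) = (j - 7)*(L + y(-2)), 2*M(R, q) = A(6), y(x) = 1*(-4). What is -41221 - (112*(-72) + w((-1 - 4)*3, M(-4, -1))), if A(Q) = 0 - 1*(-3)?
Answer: -33212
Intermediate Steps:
A(Q) = 3 (A(Q) = 0 + 3 = 3)
y(x) = -4
M(R, q) = 3/2 (M(R, q) = (½)*3 = 3/2)
w(j, L) = (-7 + j)*(-4 + L) (w(j, L) = (j - 7)*(L - 4) = (-7 + j)*(-4 + L))
-41221 - (112*(-72) + w((-1 - 4)*3, M(-4, -1))) = -41221 - (112*(-72) + (28 - 7*3/2 - 4*(-1 - 4)*3 + 3*((-1 - 4)*3)/2)) = -41221 - (-8064 + (28 - 21/2 - (-20)*3 + 3*(-5*3)/2)) = -41221 - (-8064 + (28 - 21/2 - 4*(-15) + (3/2)*(-15))) = -41221 - (-8064 + (28 - 21/2 + 60 - 45/2)) = -41221 - (-8064 + 55) = -41221 - 1*(-8009) = -41221 + 8009 = -33212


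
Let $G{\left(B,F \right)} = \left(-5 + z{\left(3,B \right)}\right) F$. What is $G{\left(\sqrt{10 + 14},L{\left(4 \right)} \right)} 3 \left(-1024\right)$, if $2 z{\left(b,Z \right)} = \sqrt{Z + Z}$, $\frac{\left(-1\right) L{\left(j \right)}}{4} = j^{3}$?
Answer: $-3932160 + 786432 \sqrt[4]{6} \approx -2.7013 \cdot 10^{6}$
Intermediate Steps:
$L{\left(j \right)} = - 4 j^{3}$
$z{\left(b,Z \right)} = \frac{\sqrt{2} \sqrt{Z}}{2}$ ($z{\left(b,Z \right)} = \frac{\sqrt{Z + Z}}{2} = \frac{\sqrt{2 Z}}{2} = \frac{\sqrt{2} \sqrt{Z}}{2}$)
$G{\left(B,F \right)} = F \left(-5 + \frac{\sqrt{2} \sqrt{B}}{2}\right)$ ($G{\left(B,F \right)} = \left(-5 + \frac{\sqrt{2} \sqrt{B}}{2}\right) F = F \left(-5 + \frac{\sqrt{2} \sqrt{B}}{2}\right)$)
$G{\left(\sqrt{10 + 14},L{\left(4 \right)} \right)} 3 \left(-1024\right) = \frac{- 4 \cdot 4^{3} \left(-10 + \sqrt{2} \sqrt{\sqrt{10 + 14}}\right)}{2} \cdot 3 \left(-1024\right) = \frac{\left(-4\right) 64 \left(-10 + \sqrt{2} \sqrt{\sqrt{24}}\right)}{2} \left(-3072\right) = \frac{1}{2} \left(-256\right) \left(-10 + \sqrt{2} \sqrt{2 \sqrt{6}}\right) \left(-3072\right) = \frac{1}{2} \left(-256\right) \left(-10 + \sqrt{2} \cdot 2^{\frac{3}{4}} \sqrt[4]{3}\right) \left(-3072\right) = \frac{1}{2} \left(-256\right) \left(-10 + 2 \sqrt[4]{6}\right) \left(-3072\right) = \left(1280 - 256 \sqrt[4]{6}\right) \left(-3072\right) = -3932160 + 786432 \sqrt[4]{6}$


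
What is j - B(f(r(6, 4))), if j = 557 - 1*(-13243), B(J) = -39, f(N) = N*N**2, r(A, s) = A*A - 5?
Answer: 13839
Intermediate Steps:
r(A, s) = -5 + A**2 (r(A, s) = A**2 - 5 = -5 + A**2)
f(N) = N**3
j = 13800 (j = 557 + 13243 = 13800)
j - B(f(r(6, 4))) = 13800 - 1*(-39) = 13800 + 39 = 13839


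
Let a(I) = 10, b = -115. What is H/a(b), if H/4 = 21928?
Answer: 43856/5 ≈ 8771.2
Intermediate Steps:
H = 87712 (H = 4*21928 = 87712)
H/a(b) = 87712/10 = 87712*(⅒) = 43856/5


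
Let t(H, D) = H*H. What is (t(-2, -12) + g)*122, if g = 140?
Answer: 17568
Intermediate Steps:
t(H, D) = H²
(t(-2, -12) + g)*122 = ((-2)² + 140)*122 = (4 + 140)*122 = 144*122 = 17568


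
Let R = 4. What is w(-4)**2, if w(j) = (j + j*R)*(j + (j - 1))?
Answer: 32400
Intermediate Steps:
w(j) = 5*j*(-1 + 2*j) (w(j) = (j + j*4)*(j + (j - 1)) = (j + 4*j)*(j + (-1 + j)) = (5*j)*(-1 + 2*j) = 5*j*(-1 + 2*j))
w(-4)**2 = (5*(-4)*(-1 + 2*(-4)))**2 = (5*(-4)*(-1 - 8))**2 = (5*(-4)*(-9))**2 = 180**2 = 32400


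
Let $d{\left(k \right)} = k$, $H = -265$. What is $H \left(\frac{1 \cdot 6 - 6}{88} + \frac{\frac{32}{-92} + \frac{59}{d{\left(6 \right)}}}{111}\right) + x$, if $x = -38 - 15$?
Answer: $- \frac{1158739}{15318} \approx -75.646$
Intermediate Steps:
$x = -53$
$H \left(\frac{1 \cdot 6 - 6}{88} + \frac{\frac{32}{-92} + \frac{59}{d{\left(6 \right)}}}{111}\right) + x = - 265 \left(\frac{1 \cdot 6 - 6}{88} + \frac{\frac{32}{-92} + \frac{59}{6}}{111}\right) - 53 = - 265 \left(\left(6 - 6\right) \frac{1}{88} + \left(32 \left(- \frac{1}{92}\right) + 59 \cdot \frac{1}{6}\right) \frac{1}{111}\right) - 53 = - 265 \left(0 \cdot \frac{1}{88} + \left(- \frac{8}{23} + \frac{59}{6}\right) \frac{1}{111}\right) - 53 = - 265 \left(0 + \frac{1309}{138} \cdot \frac{1}{111}\right) - 53 = - 265 \left(0 + \frac{1309}{15318}\right) - 53 = \left(-265\right) \frac{1309}{15318} - 53 = - \frac{346885}{15318} - 53 = - \frac{1158739}{15318}$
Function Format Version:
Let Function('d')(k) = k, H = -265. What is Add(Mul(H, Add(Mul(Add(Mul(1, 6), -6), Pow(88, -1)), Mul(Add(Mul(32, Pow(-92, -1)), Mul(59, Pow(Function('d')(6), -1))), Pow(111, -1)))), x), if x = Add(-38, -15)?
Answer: Rational(-1158739, 15318) ≈ -75.646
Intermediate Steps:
x = -53
Add(Mul(H, Add(Mul(Add(Mul(1, 6), -6), Pow(88, -1)), Mul(Add(Mul(32, Pow(-92, -1)), Mul(59, Pow(Function('d')(6), -1))), Pow(111, -1)))), x) = Add(Mul(-265, Add(Mul(Add(Mul(1, 6), -6), Pow(88, -1)), Mul(Add(Mul(32, Pow(-92, -1)), Mul(59, Pow(6, -1))), Pow(111, -1)))), -53) = Add(Mul(-265, Add(Mul(Add(6, -6), Rational(1, 88)), Mul(Add(Mul(32, Rational(-1, 92)), Mul(59, Rational(1, 6))), Rational(1, 111)))), -53) = Add(Mul(-265, Add(Mul(0, Rational(1, 88)), Mul(Add(Rational(-8, 23), Rational(59, 6)), Rational(1, 111)))), -53) = Add(Mul(-265, Add(0, Mul(Rational(1309, 138), Rational(1, 111)))), -53) = Add(Mul(-265, Add(0, Rational(1309, 15318))), -53) = Add(Mul(-265, Rational(1309, 15318)), -53) = Add(Rational(-346885, 15318), -53) = Rational(-1158739, 15318)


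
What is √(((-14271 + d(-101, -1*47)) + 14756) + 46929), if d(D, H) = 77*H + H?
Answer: 2*√10937 ≈ 209.16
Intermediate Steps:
d(D, H) = 78*H
√(((-14271 + d(-101, -1*47)) + 14756) + 46929) = √(((-14271 + 78*(-1*47)) + 14756) + 46929) = √(((-14271 + 78*(-47)) + 14756) + 46929) = √(((-14271 - 3666) + 14756) + 46929) = √((-17937 + 14756) + 46929) = √(-3181 + 46929) = √43748 = 2*√10937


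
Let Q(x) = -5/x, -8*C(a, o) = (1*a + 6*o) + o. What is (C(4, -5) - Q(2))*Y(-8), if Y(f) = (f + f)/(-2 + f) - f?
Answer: 306/5 ≈ 61.200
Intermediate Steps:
C(a, o) = -7*o/8 - a/8 (C(a, o) = -((1*a + 6*o) + o)/8 = -((a + 6*o) + o)/8 = -(a + 7*o)/8 = -7*o/8 - a/8)
Y(f) = -f + 2*f/(-2 + f) (Y(f) = (2*f)/(-2 + f) - f = 2*f/(-2 + f) - f = -f + 2*f/(-2 + f))
(C(4, -5) - Q(2))*Y(-8) = ((-7/8*(-5) - ⅛*4) - (-5)/2)*(-8*(4 - 1*(-8))/(-2 - 8)) = ((35/8 - ½) - (-5)/2)*(-8*(4 + 8)/(-10)) = (31/8 - 1*(-5/2))*(-8*(-⅒)*12) = (31/8 + 5/2)*(48/5) = (51/8)*(48/5) = 306/5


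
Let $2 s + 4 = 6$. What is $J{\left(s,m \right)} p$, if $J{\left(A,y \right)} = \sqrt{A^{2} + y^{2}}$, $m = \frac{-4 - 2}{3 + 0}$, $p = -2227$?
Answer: $- 2227 \sqrt{5} \approx -4979.7$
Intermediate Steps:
$s = 1$ ($s = -2 + \frac{1}{2} \cdot 6 = -2 + 3 = 1$)
$m = -2$ ($m = - \frac{6}{3} = \left(-6\right) \frac{1}{3} = -2$)
$J{\left(s,m \right)} p = \sqrt{1^{2} + \left(-2\right)^{2}} \left(-2227\right) = \sqrt{1 + 4} \left(-2227\right) = \sqrt{5} \left(-2227\right) = - 2227 \sqrt{5}$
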